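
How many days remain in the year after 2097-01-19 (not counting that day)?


Day of year: 19 of 365
Remaining = 365 - 19

346 days


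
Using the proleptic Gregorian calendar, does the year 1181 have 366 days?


Gregorian leap year rule: divisible by 4, but not by 100, unless also by 400.
1181 is not divisible by 4 -> not a leap year

No


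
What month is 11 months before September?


September is month 9
9 - 11 = -2; wrap: -2 + 12 = 10

October


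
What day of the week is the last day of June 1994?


June 1994 has 30 days
Anchor: Jan 1, 1994. With p = 1994 - 1 = 1993: (p + p//4 - p//100 + p//400) mod 7 = (1993 + 498 - 19 + 4) mod 7 = 2476 mod 7 = 5 -> Saturday (Mon=0 ... Sun=6)
Days before June (Jan-May): 151; June 1 index = (5 + 151) mod 7 = 2 -> Wednesday
Last day offset: 30 - 1 = 29 days
Weekday index = (2 + 29) mod 7 = 3

Thursday, June 30


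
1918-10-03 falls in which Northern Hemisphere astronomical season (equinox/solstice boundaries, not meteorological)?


Date: October 3
Astronomical Autumn (approx.; exact equinox/solstice day varies by year): September 22 to December 20
October 3 falls within the Autumn window

Autumn


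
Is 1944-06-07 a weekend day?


Anchor: Jan 1, 1944. With p = 1944 - 1 = 1943: (p + p//4 - p//100 + p//400) mod 7 = (1943 + 485 - 19 + 4) mod 7 = 2413 mod 7 = 5 -> Saturday (Mon=0 ... Sun=6)
Day of year: 159; offset = 158
Weekday index = (5 + 158) mod 7 = 2 -> Wednesday
Weekend days: Saturday, Sunday

No


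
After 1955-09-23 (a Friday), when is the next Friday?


Current: Friday
Target: Friday
Days ahead: 7

Next Friday: 1955-09-30


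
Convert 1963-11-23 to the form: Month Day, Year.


ISO 1963-11-23 parses as year=1963, month=11, day=23
Month 11 -> November

November 23, 1963


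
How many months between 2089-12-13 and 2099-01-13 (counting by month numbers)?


From December 2089 to January 2099
10 years * 12 = 120 months, minus 11 months = 109

109 months


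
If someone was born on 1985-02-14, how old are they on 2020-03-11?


Birth: 1985-02-14
Reference: 2020-03-11
Year difference: 2020 - 1985 = 35

35 years old


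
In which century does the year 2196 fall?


Century = (year - 1) // 100 + 1
= (2196 - 1) // 100 + 1
= 2195 // 100 + 1
= 21 + 1

22nd century


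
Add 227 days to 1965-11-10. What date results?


Start: 1965-11-10, add 227 days
November 1965 has 30 days: 30 - 10 = 20 days to November 30 -> 207 left
December 1965 has 31 days -> 176 left
January 1966 has 31 days -> 145 left
February 1966 has 28 days -> 117 left
March 1966 has 31 days -> 86 left
April 1966 has 30 days -> 56 left
May 1966 has 31 days -> 25 left
June 1966: 25 <= 30 -> lands on June 25

Result: 1966-06-25


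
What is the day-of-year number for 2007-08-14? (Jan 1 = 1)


Date: August 14, 2007
Days in months 1 through 7: 212
Plus 14 days in August

Day of year: 226


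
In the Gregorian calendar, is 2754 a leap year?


Gregorian leap year rule: divisible by 4, but not by 100, unless also by 400.
2754 is not divisible by 4 -> not a leap year

No


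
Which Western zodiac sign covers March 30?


Date: March 30
Conventional tropical zodiac dates: Aries from March 21 onward; Taurus starts April 20
March 30 falls within the Aries range

Aries


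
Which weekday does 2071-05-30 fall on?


Date: May 30, 2071
Anchor: Jan 1, 2071. With p = 2071 - 1 = 2070: (p + p//4 - p//100 + p//400) mod 7 = (2070 + 517 - 20 + 5) mod 7 = 2572 mod 7 = 3 -> Thursday (Mon=0 ... Sun=6)
Days before May (Jan-Apr): 120; offset = 120 + 30 - 1 = 149
Weekday index = (3 + 149) mod 7 = 5

Day of the week: Saturday


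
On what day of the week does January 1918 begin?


Target: January 1, 1918
Anchor: Jan 1, 1918. With p = 1918 - 1 = 1917: (p + p//4 - p//100 + p//400) mod 7 = (1917 + 479 - 19 + 4) mod 7 = 2381 mod 7 = 1 -> Tuesday (Mon=0 ... Sun=6)
Offset from anchor: 0 days
Weekday index = (1 + 0) mod 7 = 1

Tuesday


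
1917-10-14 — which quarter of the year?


Month: October (month 10)
Q1: Jan-Mar, Q2: Apr-Jun, Q3: Jul-Sep, Q4: Oct-Dec

Q4


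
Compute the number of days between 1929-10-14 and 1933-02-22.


From 1929-10-14 to 1933-02-22
1929-10-14: days before October = 31 + 28 + 31 + 30 + 31 + 30 + 31 + 31 + 30 = 273 (1929 is not a leap year); day of year = 273 + 14 = 287
1933-02-22: days before February = 31; day of year = 31 + 22 = 53
Rest of 1929: 365 - 287 = 78
Full years 1930 (365), 1931 (365), 1932 (366): 1096
Total = 78 + 1096 + 53 = 1227

1227 days


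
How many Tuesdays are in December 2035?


December 2035 has 31 days
Anchor: Jan 1, 2035. With p = 2035 - 1 = 2034: (p + p//4 - p//100 + p//400) mod 7 = (2034 + 508 - 20 + 5) mod 7 = 2527 mod 7 = 0 -> Monday (Mon=0 ... Sun=6)
Days before December (Jan-Nov): 334; December 1 index = (0 + 334) mod 7 = 5 -> Saturday
First Tuesday is December 4
Tuesdays: 4, 11, 18, 25

4 Tuesdays


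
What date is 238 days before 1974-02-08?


Start: 1974-02-08, subtract 238 days
Back 8 days from February 8 reaches January 31, 1974 -> 230 left
January 1974 has 31 days -> back to December 31, 1973 -> 199 left
December 1973 has 31 days -> back to November 30, 1973 -> 168 left
November 1973 has 30 days -> back to October 31, 1973 -> 138 left
October 1973 has 31 days -> back to September 30, 1973 -> 107 left
September 1973 has 30 days -> back to August 31, 1973 -> 77 left
August 1973 has 31 days -> back to July 31, 1973 -> 46 left
July 1973 has 31 days -> back to June 30, 1973 -> 15 left
June 1973: 30 - 15 = 15 -> lands on June 15

Result: 1973-06-15


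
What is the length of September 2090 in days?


September 2090

30 days


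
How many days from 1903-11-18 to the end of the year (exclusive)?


Day of year: 322 of 365
Remaining = 365 - 322

43 days


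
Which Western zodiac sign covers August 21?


Date: August 21
Conventional tropical zodiac dates: Leo from July 23 onward; Virgo starts August 23
August 21 falls within the Leo range

Leo


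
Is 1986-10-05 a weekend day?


Anchor: Jan 1, 1986. With p = 1986 - 1 = 1985: (p + p//4 - p//100 + p//400) mod 7 = (1985 + 496 - 19 + 4) mod 7 = 2466 mod 7 = 2 -> Wednesday (Mon=0 ... Sun=6)
Day of year: 278; offset = 277
Weekday index = (2 + 277) mod 7 = 6 -> Sunday
Weekend days: Saturday, Sunday

Yes


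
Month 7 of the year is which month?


Month 7 of 12

July


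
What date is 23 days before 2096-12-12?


Start: 2096-12-12, subtract 23 days
Back 12 days from December 12 reaches November 30, 2096 -> 11 left
November 2096: 30 - 11 = 19 -> lands on November 19

Result: 2096-11-19


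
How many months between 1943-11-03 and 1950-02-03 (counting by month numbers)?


From November 1943 to February 1950
7 years * 12 = 84 months, minus 9 months = 75

75 months


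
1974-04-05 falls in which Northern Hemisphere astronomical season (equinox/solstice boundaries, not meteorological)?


Date: April 5
Astronomical Spring (approx.; exact equinox/solstice day varies by year): March 20 to June 20
April 5 falls within the Spring window

Spring


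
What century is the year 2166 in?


Century = (year - 1) // 100 + 1
= (2166 - 1) // 100 + 1
= 2165 // 100 + 1
= 21 + 1

22nd century


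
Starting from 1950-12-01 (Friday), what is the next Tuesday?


Current: Friday
Target: Tuesday
Days ahead: 4

Next Tuesday: 1950-12-05


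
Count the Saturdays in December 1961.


December 1961 has 31 days
Anchor: Jan 1, 1961. With p = 1961 - 1 = 1960: (p + p//4 - p//100 + p//400) mod 7 = (1960 + 490 - 19 + 4) mod 7 = 2435 mod 7 = 6 -> Sunday (Mon=0 ... Sun=6)
Days before December (Jan-Nov): 334; December 1 index = (6 + 334) mod 7 = 4 -> Friday
First Saturday is December 2
Saturdays: 2, 9, 16, 23, 30

5 Saturdays


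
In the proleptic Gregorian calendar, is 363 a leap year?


Gregorian leap year rule: divisible by 4, but not by 100, unless also by 400.
363 is not divisible by 4 -> not a leap year

No


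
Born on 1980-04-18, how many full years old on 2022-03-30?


Birth: 1980-04-18
Reference: 2022-03-30
Year difference: 2022 - 1980 = 42
Birthday not yet reached in 2022, subtract 1

41 years old


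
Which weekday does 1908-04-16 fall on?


Date: April 16, 1908
Anchor: Jan 1, 1908. With p = 1908 - 1 = 1907: (p + p//4 - p//100 + p//400) mod 7 = (1907 + 476 - 19 + 4) mod 7 = 2368 mod 7 = 2 -> Wednesday (Mon=0 ... Sun=6)
Days before April (Jan-Mar): 91; offset = 91 + 16 - 1 = 106
Weekday index = (2 + 106) mod 7 = 3

Day of the week: Thursday


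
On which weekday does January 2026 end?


January 2026 has 31 days
Anchor: Jan 1, 2026. With p = 2026 - 1 = 2025: (p + p//4 - p//100 + p//400) mod 7 = (2025 + 506 - 20 + 5) mod 7 = 2516 mod 7 = 3 -> Thursday (Mon=0 ... Sun=6)
January 1 is the anchor itself -> Thursday
Last day offset: 31 - 1 = 30 days
Weekday index = (3 + 30) mod 7 = 5

Saturday, January 31


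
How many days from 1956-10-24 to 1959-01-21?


From 1956-10-24 to 1959-01-21
1956-10-24: days before October = 31 + 29 + 31 + 30 + 31 + 30 + 31 + 31 + 30 = 274 (1956 is a leap year); day of year = 274 + 24 = 298
1959-01-21: day of year = 21
Rest of 1956: 366 - 298 = 68
Full years 1957 (365), 1958 (365): 730
Total = 68 + 730 + 21 = 819

819 days


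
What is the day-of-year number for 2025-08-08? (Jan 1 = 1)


Date: August 8, 2025
Days in months 1 through 7: 212
Plus 8 days in August

Day of year: 220


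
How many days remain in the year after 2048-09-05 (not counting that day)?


Day of year: 249 of 366
Remaining = 366 - 249

117 days


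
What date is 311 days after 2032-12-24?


Start: 2032-12-24, add 311 days
December 2032 has 31 days: 31 - 24 = 7 days to December 31 -> 304 left
January 2033 has 31 days -> 273 left
February 2033 has 28 days -> 245 left
March 2033 has 31 days -> 214 left
April 2033 has 30 days -> 184 left
May 2033 has 31 days -> 153 left
June 2033 has 30 days -> 123 left
July 2033 has 31 days -> 92 left
August 2033 has 31 days -> 61 left
September 2033 has 30 days -> 31 left
October 2033: 31 <= 31 -> lands on October 31

Result: 2033-10-31


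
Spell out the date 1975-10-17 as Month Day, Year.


ISO 1975-10-17 parses as year=1975, month=10, day=17
Month 10 -> October

October 17, 1975


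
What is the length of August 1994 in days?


August 1994

31 days


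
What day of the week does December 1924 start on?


Target: December 1, 1924
Anchor: Jan 1, 1924. With p = 1924 - 1 = 1923: (p + p//4 - p//100 + p//400) mod 7 = (1923 + 480 - 19 + 4) mod 7 = 2388 mod 7 = 1 -> Tuesday (Mon=0 ... Sun=6)
Days before December (Jan-Nov): 335 days
Weekday index = (1 + 335) mod 7 = 0

Monday


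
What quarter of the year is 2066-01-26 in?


Month: January (month 1)
Q1: Jan-Mar, Q2: Apr-Jun, Q3: Jul-Sep, Q4: Oct-Dec

Q1


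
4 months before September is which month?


September is month 9
9 - 4 = 5

May


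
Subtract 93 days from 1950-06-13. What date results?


Start: 1950-06-13, subtract 93 days
Back 13 days from June 13 reaches May 31, 1950 -> 80 left
May 1950 has 31 days -> back to April 30, 1950 -> 49 left
April 1950 has 30 days -> back to March 31, 1950 -> 19 left
March 1950: 31 - 19 = 12 -> lands on March 12

Result: 1950-03-12


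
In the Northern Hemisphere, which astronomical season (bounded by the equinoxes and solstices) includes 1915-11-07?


Date: November 7
Astronomical Autumn (approx.; exact equinox/solstice day varies by year): September 22 to December 20
November 7 falls within the Autumn window

Autumn


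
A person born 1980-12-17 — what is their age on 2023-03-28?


Birth: 1980-12-17
Reference: 2023-03-28
Year difference: 2023 - 1980 = 43
Birthday not yet reached in 2023, subtract 1

42 years old


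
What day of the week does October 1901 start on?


Target: October 1, 1901
Anchor: Jan 1, 1901. With p = 1901 - 1 = 1900: (p + p//4 - p//100 + p//400) mod 7 = (1900 + 475 - 19 + 4) mod 7 = 2360 mod 7 = 1 -> Tuesday (Mon=0 ... Sun=6)
Days before October (Jan-Sep): 273 days
Weekday index = (1 + 273) mod 7 = 1

Tuesday


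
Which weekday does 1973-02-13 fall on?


Date: February 13, 1973
Anchor: Jan 1, 1973. With p = 1973 - 1 = 1972: (p + p//4 - p//100 + p//400) mod 7 = (1972 + 493 - 19 + 4) mod 7 = 2450 mod 7 = 0 -> Monday (Mon=0 ... Sun=6)
Days before February (Jan): 31; offset = 31 + 13 - 1 = 43
Weekday index = (0 + 43) mod 7 = 1

Day of the week: Tuesday


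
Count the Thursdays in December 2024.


December 2024 has 31 days
Anchor: Jan 1, 2024. With p = 2024 - 1 = 2023: (p + p//4 - p//100 + p//400) mod 7 = (2023 + 505 - 20 + 5) mod 7 = 2513 mod 7 = 0 -> Monday (Mon=0 ... Sun=6)
Days before December (Jan-Nov): 335; December 1 index = (0 + 335) mod 7 = 6 -> Sunday
First Thursday is December 5
Thursdays: 5, 12, 19, 26

4 Thursdays


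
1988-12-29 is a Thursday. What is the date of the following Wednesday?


Current: Thursday
Target: Wednesday
Days ahead: 6

Next Wednesday: 1989-01-04


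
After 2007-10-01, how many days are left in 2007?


Day of year: 274 of 365
Remaining = 365 - 274

91 days


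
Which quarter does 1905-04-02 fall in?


Month: April (month 4)
Q1: Jan-Mar, Q2: Apr-Jun, Q3: Jul-Sep, Q4: Oct-Dec

Q2


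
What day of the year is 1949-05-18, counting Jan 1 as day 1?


Date: May 18, 1949
Days in months 1 through 4: 120
Plus 18 days in May

Day of year: 138


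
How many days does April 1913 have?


April 1913

30 days


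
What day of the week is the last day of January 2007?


January 2007 has 31 days
Anchor: Jan 1, 2007. With p = 2007 - 1 = 2006: (p + p//4 - p//100 + p//400) mod 7 = (2006 + 501 - 20 + 5) mod 7 = 2492 mod 7 = 0 -> Monday (Mon=0 ... Sun=6)
January 1 is the anchor itself -> Monday
Last day offset: 31 - 1 = 30 days
Weekday index = (0 + 30) mod 7 = 2

Wednesday, January 31


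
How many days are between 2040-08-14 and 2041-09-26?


From 2040-08-14 to 2041-09-26
2040-08-14: days before August = 31 + 29 + 31 + 30 + 31 + 30 + 31 = 213 (2040 is a leap year); day of year = 213 + 14 = 227
2041-09-26: days before September = 31 + 28 + 31 + 30 + 31 + 30 + 31 + 31 = 243 (2041 is not a leap year); day of year = 243 + 26 = 269
Rest of 2040: 366 - 227 = 139
Total = 139 + 269 = 408

408 days


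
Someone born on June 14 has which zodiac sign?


Date: June 14
Conventional tropical zodiac dates: Gemini from May 21 onward; Cancer starts June 21
June 14 falls within the Gemini range

Gemini


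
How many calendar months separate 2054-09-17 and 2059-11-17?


From September 2054 to November 2059
5 years * 12 = 60 months, plus 2 months = 62

62 months


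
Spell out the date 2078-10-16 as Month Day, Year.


ISO 2078-10-16 parses as year=2078, month=10, day=16
Month 10 -> October

October 16, 2078


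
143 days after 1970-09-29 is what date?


Start: 1970-09-29, add 143 days
September 1970 has 30 days: 30 - 29 = 1 day to September 30 -> 142 left
October 1970 has 31 days -> 111 left
November 1970 has 30 days -> 81 left
December 1970 has 31 days -> 50 left
January 1971 has 31 days -> 19 left
February 1971: 19 <= 28 -> lands on February 19

Result: 1971-02-19


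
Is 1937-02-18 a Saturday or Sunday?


Anchor: Jan 1, 1937. With p = 1937 - 1 = 1936: (p + p//4 - p//100 + p//400) mod 7 = (1936 + 484 - 19 + 4) mod 7 = 2405 mod 7 = 4 -> Friday (Mon=0 ... Sun=6)
Day of year: 49; offset = 48
Weekday index = (4 + 48) mod 7 = 3 -> Thursday
Weekend days: Saturday, Sunday

No


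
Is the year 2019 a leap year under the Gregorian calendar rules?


Gregorian leap year rule: divisible by 4, but not by 100, unless also by 400.
2019 is not divisible by 4 -> not a leap year

No


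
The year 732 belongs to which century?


Century = (year - 1) // 100 + 1
= (732 - 1) // 100 + 1
= 731 // 100 + 1
= 7 + 1

8th century


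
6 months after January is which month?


January is month 1
1 + 6 = 7

July


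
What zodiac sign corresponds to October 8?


Date: October 8
Conventional tropical zodiac dates: Libra from September 23 onward; Scorpio starts October 23
October 8 falls within the Libra range

Libra


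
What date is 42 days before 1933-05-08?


Start: 1933-05-08, subtract 42 days
Back 8 days from May 8 reaches April 30, 1933 -> 34 left
April 1933 has 30 days -> back to March 31, 1933 -> 4 left
March 1933: 31 - 4 = 27 -> lands on March 27

Result: 1933-03-27


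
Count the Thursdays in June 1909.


June 1909 has 30 days
Anchor: Jan 1, 1909. With p = 1909 - 1 = 1908: (p + p//4 - p//100 + p//400) mod 7 = (1908 + 477 - 19 + 4) mod 7 = 2370 mod 7 = 4 -> Friday (Mon=0 ... Sun=6)
Days before June (Jan-May): 151; June 1 index = (4 + 151) mod 7 = 1 -> Tuesday
First Thursday is June 3
Thursdays: 3, 10, 17, 24

4 Thursdays


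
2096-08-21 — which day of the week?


Date: August 21, 2096
Anchor: Jan 1, 2096. With p = 2096 - 1 = 2095: (p + p//4 - p//100 + p//400) mod 7 = (2095 + 523 - 20 + 5) mod 7 = 2603 mod 7 = 6 -> Sunday (Mon=0 ... Sun=6)
Days before August (Jan-Jul): 213; offset = 213 + 21 - 1 = 233
Weekday index = (6 + 233) mod 7 = 1

Day of the week: Tuesday


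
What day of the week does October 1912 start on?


Target: October 1, 1912
Anchor: Jan 1, 1912. With p = 1912 - 1 = 1911: (p + p//4 - p//100 + p//400) mod 7 = (1911 + 477 - 19 + 4) mod 7 = 2373 mod 7 = 0 -> Monday (Mon=0 ... Sun=6)
Days before October (Jan-Sep): 274 days
Weekday index = (0 + 274) mod 7 = 1

Tuesday


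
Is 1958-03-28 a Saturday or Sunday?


Anchor: Jan 1, 1958. With p = 1958 - 1 = 1957: (p + p//4 - p//100 + p//400) mod 7 = (1957 + 489 - 19 + 4) mod 7 = 2431 mod 7 = 2 -> Wednesday (Mon=0 ... Sun=6)
Day of year: 87; offset = 86
Weekday index = (2 + 86) mod 7 = 4 -> Friday
Weekend days: Saturday, Sunday

No


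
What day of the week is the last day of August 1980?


August 1980 has 31 days
Anchor: Jan 1, 1980. With p = 1980 - 1 = 1979: (p + p//4 - p//100 + p//400) mod 7 = (1979 + 494 - 19 + 4) mod 7 = 2458 mod 7 = 1 -> Tuesday (Mon=0 ... Sun=6)
Days before August (Jan-Jul): 213; August 1 index = (1 + 213) mod 7 = 4 -> Friday
Last day offset: 31 - 1 = 30 days
Weekday index = (4 + 30) mod 7 = 6

Sunday, August 31


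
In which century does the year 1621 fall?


Century = (year - 1) // 100 + 1
= (1621 - 1) // 100 + 1
= 1620 // 100 + 1
= 16 + 1

17th century


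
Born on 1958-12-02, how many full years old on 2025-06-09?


Birth: 1958-12-02
Reference: 2025-06-09
Year difference: 2025 - 1958 = 67
Birthday not yet reached in 2025, subtract 1

66 years old


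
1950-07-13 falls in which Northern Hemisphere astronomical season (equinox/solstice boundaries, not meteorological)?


Date: July 13
Astronomical Summer (approx.; exact equinox/solstice day varies by year): June 21 to September 21
July 13 falls within the Summer window

Summer


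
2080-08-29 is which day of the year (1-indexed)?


Date: August 29, 2080
Days in months 1 through 7: 213
Plus 29 days in August

Day of year: 242


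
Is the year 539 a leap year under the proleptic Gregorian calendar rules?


Gregorian leap year rule: divisible by 4, but not by 100, unless also by 400.
539 is not divisible by 4 -> not a leap year

No


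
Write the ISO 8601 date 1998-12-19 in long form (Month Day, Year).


ISO 1998-12-19 parses as year=1998, month=12, day=19
Month 12 -> December

December 19, 1998


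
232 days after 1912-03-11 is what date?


Start: 1912-03-11, add 232 days
March 1912 has 31 days: 31 - 11 = 20 days to March 31 -> 212 left
April 1912 has 30 days -> 182 left
May 1912 has 31 days -> 151 left
June 1912 has 30 days -> 121 left
July 1912 has 31 days -> 90 left
August 1912 has 31 days -> 59 left
September 1912 has 30 days -> 29 left
October 1912: 29 <= 31 -> lands on October 29

Result: 1912-10-29


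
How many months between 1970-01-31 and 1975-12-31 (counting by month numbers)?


From January 1970 to December 1975
5 years * 12 = 60 months, plus 11 months = 71

71 months


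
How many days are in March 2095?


March 2095

31 days


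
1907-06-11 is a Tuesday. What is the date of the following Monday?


Current: Tuesday
Target: Monday
Days ahead: 6

Next Monday: 1907-06-17


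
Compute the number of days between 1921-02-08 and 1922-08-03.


From 1921-02-08 to 1922-08-03
1921-02-08: days before February = 31; day of year = 31 + 8 = 39
1922-08-03: days before August = 31 + 28 + 31 + 30 + 31 + 30 + 31 = 212 (1922 is not a leap year); day of year = 212 + 3 = 215
Rest of 1921: 365 - 39 = 326
Total = 326 + 215 = 541

541 days


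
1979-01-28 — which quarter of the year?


Month: January (month 1)
Q1: Jan-Mar, Q2: Apr-Jun, Q3: Jul-Sep, Q4: Oct-Dec

Q1


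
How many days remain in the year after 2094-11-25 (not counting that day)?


Day of year: 329 of 365
Remaining = 365 - 329

36 days


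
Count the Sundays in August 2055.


August 2055 has 31 days
Anchor: Jan 1, 2055. With p = 2055 - 1 = 2054: (p + p//4 - p//100 + p//400) mod 7 = (2054 + 513 - 20 + 5) mod 7 = 2552 mod 7 = 4 -> Friday (Mon=0 ... Sun=6)
Days before August (Jan-Jul): 212; August 1 index = (4 + 212) mod 7 = 6 -> Sunday
First Sunday is August 1
Sundays: 1, 8, 15, 22, 29

5 Sundays


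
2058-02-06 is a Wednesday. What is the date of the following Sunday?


Current: Wednesday
Target: Sunday
Days ahead: 4

Next Sunday: 2058-02-10


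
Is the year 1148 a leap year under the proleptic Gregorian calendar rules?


Gregorian leap year rule: divisible by 4, but not by 100, unless also by 400.
1148 is divisible by 4 but not 100 -> leap year

Yes


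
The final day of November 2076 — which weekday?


November 2076 has 30 days
Anchor: Jan 1, 2076. With p = 2076 - 1 = 2075: (p + p//4 - p//100 + p//400) mod 7 = (2075 + 518 - 20 + 5) mod 7 = 2578 mod 7 = 2 -> Wednesday (Mon=0 ... Sun=6)
Days before November (Jan-Oct): 305; November 1 index = (2 + 305) mod 7 = 6 -> Sunday
Last day offset: 30 - 1 = 29 days
Weekday index = (6 + 29) mod 7 = 0

Monday, November 30


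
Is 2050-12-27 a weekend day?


Anchor: Jan 1, 2050. With p = 2050 - 1 = 2049: (p + p//4 - p//100 + p//400) mod 7 = (2049 + 512 - 20 + 5) mod 7 = 2546 mod 7 = 5 -> Saturday (Mon=0 ... Sun=6)
Day of year: 361; offset = 360
Weekday index = (5 + 360) mod 7 = 1 -> Tuesday
Weekend days: Saturday, Sunday

No


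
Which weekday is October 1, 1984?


Target: October 1, 1984
Anchor: Jan 1, 1984. With p = 1984 - 1 = 1983: (p + p//4 - p//100 + p//400) mod 7 = (1983 + 495 - 19 + 4) mod 7 = 2463 mod 7 = 6 -> Sunday (Mon=0 ... Sun=6)
Days before October (Jan-Sep): 274 days
Weekday index = (6 + 274) mod 7 = 0

Monday


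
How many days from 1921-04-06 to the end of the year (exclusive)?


Day of year: 96 of 365
Remaining = 365 - 96

269 days


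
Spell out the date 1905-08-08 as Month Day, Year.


ISO 1905-08-08 parses as year=1905, month=08, day=08
Month 8 -> August

August 8, 1905


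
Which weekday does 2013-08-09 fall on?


Date: August 9, 2013
Anchor: Jan 1, 2013. With p = 2013 - 1 = 2012: (p + p//4 - p//100 + p//400) mod 7 = (2012 + 503 - 20 + 5) mod 7 = 2500 mod 7 = 1 -> Tuesday (Mon=0 ... Sun=6)
Days before August (Jan-Jul): 212; offset = 212 + 9 - 1 = 220
Weekday index = (1 + 220) mod 7 = 4

Day of the week: Friday


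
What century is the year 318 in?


Century = (year - 1) // 100 + 1
= (318 - 1) // 100 + 1
= 317 // 100 + 1
= 3 + 1

4th century


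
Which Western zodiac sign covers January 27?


Date: January 27
Conventional tropical zodiac dates: Aquarius from January 20 onward; Pisces starts February 19
January 27 falls within the Aquarius range

Aquarius


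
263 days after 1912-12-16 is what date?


Start: 1912-12-16, add 263 days
December 1912 has 31 days: 31 - 16 = 15 days to December 31 -> 248 left
January 1913 has 31 days -> 217 left
February 1913 has 28 days -> 189 left
March 1913 has 31 days -> 158 left
April 1913 has 30 days -> 128 left
May 1913 has 31 days -> 97 left
June 1913 has 30 days -> 67 left
July 1913 has 31 days -> 36 left
August 1913 has 31 days -> 5 left
September 1913: 5 <= 30 -> lands on September 5

Result: 1913-09-05


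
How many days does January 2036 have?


January 2036

31 days


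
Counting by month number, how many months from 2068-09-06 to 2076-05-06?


From September 2068 to May 2076
8 years * 12 = 96 months, minus 4 months = 92

92 months


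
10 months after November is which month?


November is month 11
11 + 10 = 21; wrap: 21 - 12 = 9

September


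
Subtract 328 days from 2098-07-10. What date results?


Start: 2098-07-10, subtract 328 days
Back 10 days from July 10 reaches June 30, 2098 -> 318 left
June 2098 has 30 days -> back to May 31, 2098 -> 288 left
May 2098 has 31 days -> back to April 30, 2098 -> 257 left
April 2098 has 30 days -> back to March 31, 2098 -> 227 left
March 2098 has 31 days -> back to February 28, 2098 -> 196 left
February 2098 has 28 days -> back to January 31, 2098 -> 168 left
January 2098 has 31 days -> back to December 31, 2097 -> 137 left
December 2097 has 31 days -> back to November 30, 2097 -> 106 left
November 2097 has 30 days -> back to October 31, 2097 -> 76 left
October 2097 has 31 days -> back to September 30, 2097 -> 45 left
September 2097 has 30 days -> back to August 31, 2097 -> 15 left
August 2097: 31 - 15 = 16 -> lands on August 16

Result: 2097-08-16


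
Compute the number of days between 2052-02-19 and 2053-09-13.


From 2052-02-19 to 2053-09-13
2052-02-19: days before February = 31; day of year = 31 + 19 = 50
2053-09-13: days before September = 31 + 28 + 31 + 30 + 31 + 30 + 31 + 31 = 243 (2053 is not a leap year); day of year = 243 + 13 = 256
Rest of 2052: 366 - 50 = 316
Total = 316 + 256 = 572

572 days


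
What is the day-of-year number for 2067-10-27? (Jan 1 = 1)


Date: October 27, 2067
Days in months 1 through 9: 273
Plus 27 days in October

Day of year: 300


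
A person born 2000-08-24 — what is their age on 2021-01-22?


Birth: 2000-08-24
Reference: 2021-01-22
Year difference: 2021 - 2000 = 21
Birthday not yet reached in 2021, subtract 1

20 years old


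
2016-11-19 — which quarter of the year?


Month: November (month 11)
Q1: Jan-Mar, Q2: Apr-Jun, Q3: Jul-Sep, Q4: Oct-Dec

Q4


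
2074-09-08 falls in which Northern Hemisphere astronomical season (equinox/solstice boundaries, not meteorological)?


Date: September 8
Astronomical Summer (approx.; exact equinox/solstice day varies by year): June 21 to September 21
September 8 falls within the Summer window

Summer


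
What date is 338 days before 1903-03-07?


Start: 1903-03-07, subtract 338 days
Back 7 days from March 7 reaches February 28, 1903 -> 331 left
February 1903 has 28 days -> back to January 31, 1903 -> 303 left
January 1903 has 31 days -> back to December 31, 1902 -> 272 left
December 1902 has 31 days -> back to November 30, 1902 -> 241 left
November 1902 has 30 days -> back to October 31, 1902 -> 211 left
October 1902 has 31 days -> back to September 30, 1902 -> 180 left
September 1902 has 30 days -> back to August 31, 1902 -> 150 left
August 1902 has 31 days -> back to July 31, 1902 -> 119 left
July 1902 has 31 days -> back to June 30, 1902 -> 88 left
June 1902 has 30 days -> back to May 31, 1902 -> 58 left
May 1902 has 31 days -> back to April 30, 1902 -> 27 left
April 1902: 30 - 27 = 3 -> lands on April 3

Result: 1902-04-03


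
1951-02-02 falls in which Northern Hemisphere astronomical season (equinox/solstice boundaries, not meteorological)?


Date: February 2
Astronomical Winter (approx.; exact equinox/solstice day varies by year): December 21 to March 19
February 2 falls within the Winter window

Winter


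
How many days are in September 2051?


September 2051

30 days


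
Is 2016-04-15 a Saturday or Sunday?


Anchor: Jan 1, 2016. With p = 2016 - 1 = 2015: (p + p//4 - p//100 + p//400) mod 7 = (2015 + 503 - 20 + 5) mod 7 = 2503 mod 7 = 4 -> Friday (Mon=0 ... Sun=6)
Day of year: 106; offset = 105
Weekday index = (4 + 105) mod 7 = 4 -> Friday
Weekend days: Saturday, Sunday

No


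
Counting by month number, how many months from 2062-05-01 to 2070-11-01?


From May 2062 to November 2070
8 years * 12 = 96 months, plus 6 months = 102

102 months


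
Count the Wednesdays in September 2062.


September 2062 has 30 days
Anchor: Jan 1, 2062. With p = 2062 - 1 = 2061: (p + p//4 - p//100 + p//400) mod 7 = (2061 + 515 - 20 + 5) mod 7 = 2561 mod 7 = 6 -> Sunday (Mon=0 ... Sun=6)
Days before September (Jan-Aug): 243; September 1 index = (6 + 243) mod 7 = 4 -> Friday
First Wednesday is September 6
Wednesdays: 6, 13, 20, 27

4 Wednesdays


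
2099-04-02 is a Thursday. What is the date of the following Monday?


Current: Thursday
Target: Monday
Days ahead: 4

Next Monday: 2099-04-06


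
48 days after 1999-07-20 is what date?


Start: 1999-07-20, add 48 days
July 1999 has 31 days: 31 - 20 = 11 days to July 31 -> 37 left
August 1999 has 31 days -> 6 left
September 1999: 6 <= 30 -> lands on September 6

Result: 1999-09-06


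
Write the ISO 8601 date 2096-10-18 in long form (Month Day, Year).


ISO 2096-10-18 parses as year=2096, month=10, day=18
Month 10 -> October

October 18, 2096


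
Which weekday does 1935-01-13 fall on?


Date: January 13, 1935
Anchor: Jan 1, 1935. With p = 1935 - 1 = 1934: (p + p//4 - p//100 + p//400) mod 7 = (1934 + 483 - 19 + 4) mod 7 = 2402 mod 7 = 1 -> Tuesday (Mon=0 ... Sun=6)
Days into year = 13 - 1 = 12
Weekday index = (1 + 12) mod 7 = 6

Day of the week: Sunday


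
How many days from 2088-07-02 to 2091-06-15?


From 2088-07-02 to 2091-06-15
2088-07-02: days before July = 31 + 29 + 31 + 30 + 31 + 30 = 182 (2088 is a leap year); day of year = 182 + 2 = 184
2091-06-15: days before June = 31 + 28 + 31 + 30 + 31 = 151 (2091 is not a leap year); day of year = 151 + 15 = 166
Rest of 2088: 366 - 184 = 182
Full years 2089 (365), 2090 (365): 730
Total = 182 + 730 + 166 = 1078

1078 days


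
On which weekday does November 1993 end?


November 1993 has 30 days
Anchor: Jan 1, 1993. With p = 1993 - 1 = 1992: (p + p//4 - p//100 + p//400) mod 7 = (1992 + 498 - 19 + 4) mod 7 = 2475 mod 7 = 4 -> Friday (Mon=0 ... Sun=6)
Days before November (Jan-Oct): 304; November 1 index = (4 + 304) mod 7 = 0 -> Monday
Last day offset: 30 - 1 = 29 days
Weekday index = (0 + 29) mod 7 = 1

Tuesday, November 30


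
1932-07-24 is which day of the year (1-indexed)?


Date: July 24, 1932
Days in months 1 through 6: 182
Plus 24 days in July

Day of year: 206


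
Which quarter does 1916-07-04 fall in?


Month: July (month 7)
Q1: Jan-Mar, Q2: Apr-Jun, Q3: Jul-Sep, Q4: Oct-Dec

Q3


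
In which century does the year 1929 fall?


Century = (year - 1) // 100 + 1
= (1929 - 1) // 100 + 1
= 1928 // 100 + 1
= 19 + 1

20th century


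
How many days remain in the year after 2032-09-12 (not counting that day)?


Day of year: 256 of 366
Remaining = 366 - 256

110 days


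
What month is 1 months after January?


January is month 1
1 + 1 = 2

February


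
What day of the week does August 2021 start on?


Target: August 1, 2021
Anchor: Jan 1, 2021. With p = 2021 - 1 = 2020: (p + p//4 - p//100 + p//400) mod 7 = (2020 + 505 - 20 + 5) mod 7 = 2510 mod 7 = 4 -> Friday (Mon=0 ... Sun=6)
Days before August (Jan-Jul): 212 days
Weekday index = (4 + 212) mod 7 = 6

Sunday


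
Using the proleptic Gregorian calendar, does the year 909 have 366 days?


Gregorian leap year rule: divisible by 4, but not by 100, unless also by 400.
909 is not divisible by 4 -> not a leap year

No


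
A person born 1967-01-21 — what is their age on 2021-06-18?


Birth: 1967-01-21
Reference: 2021-06-18
Year difference: 2021 - 1967 = 54

54 years old


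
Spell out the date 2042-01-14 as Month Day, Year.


ISO 2042-01-14 parses as year=2042, month=01, day=14
Month 1 -> January

January 14, 2042


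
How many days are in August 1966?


August 1966

31 days


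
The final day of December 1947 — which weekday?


December 1947 has 31 days
Anchor: Jan 1, 1947. With p = 1947 - 1 = 1946: (p + p//4 - p//100 + p//400) mod 7 = (1946 + 486 - 19 + 4) mod 7 = 2417 mod 7 = 2 -> Wednesday (Mon=0 ... Sun=6)
Days before December (Jan-Nov): 334; December 1 index = (2 + 334) mod 7 = 0 -> Monday
Last day offset: 31 - 1 = 30 days
Weekday index = (0 + 30) mod 7 = 2

Wednesday, December 31


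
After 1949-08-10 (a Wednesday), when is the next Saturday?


Current: Wednesday
Target: Saturday
Days ahead: 3

Next Saturday: 1949-08-13


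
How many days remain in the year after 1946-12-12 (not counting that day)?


Day of year: 346 of 365
Remaining = 365 - 346

19 days


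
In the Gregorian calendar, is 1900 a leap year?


Gregorian leap year rule: divisible by 4, but not by 100, unless also by 400.
1900 is divisible by 100 but not 400 -> not a leap year

No


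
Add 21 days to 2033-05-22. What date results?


Start: 2033-05-22, add 21 days
May 2033 has 31 days: 31 - 22 = 9 days to May 31 -> 12 left
June 2033: 12 <= 30 -> lands on June 12

Result: 2033-06-12


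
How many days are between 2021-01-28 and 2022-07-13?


From 2021-01-28 to 2022-07-13
2021-01-28: day of year = 28
2022-07-13: days before July = 31 + 28 + 31 + 30 + 31 + 30 = 181 (2022 is not a leap year); day of year = 181 + 13 = 194
Rest of 2021: 365 - 28 = 337
Total = 337 + 194 = 531

531 days


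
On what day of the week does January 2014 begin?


Target: January 1, 2014
Anchor: Jan 1, 2014. With p = 2014 - 1 = 2013: (p + p//4 - p//100 + p//400) mod 7 = (2013 + 503 - 20 + 5) mod 7 = 2501 mod 7 = 2 -> Wednesday (Mon=0 ... Sun=6)
Offset from anchor: 0 days
Weekday index = (2 + 0) mod 7 = 2

Wednesday


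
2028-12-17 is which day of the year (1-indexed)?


Date: December 17, 2028
Days in months 1 through 11: 335
Plus 17 days in December

Day of year: 352


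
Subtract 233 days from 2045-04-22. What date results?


Start: 2045-04-22, subtract 233 days
Back 22 days from April 22 reaches March 31, 2045 -> 211 left
March 2045 has 31 days -> back to February 28, 2045 -> 180 left
February 2045 has 28 days -> back to January 31, 2045 -> 152 left
January 2045 has 31 days -> back to December 31, 2044 -> 121 left
December 2044 has 31 days -> back to November 30, 2044 -> 90 left
November 2044 has 30 days -> back to October 31, 2044 -> 60 left
October 2044 has 31 days -> back to September 30, 2044 -> 29 left
September 2044: 30 - 29 = 1 -> lands on September 1

Result: 2044-09-01


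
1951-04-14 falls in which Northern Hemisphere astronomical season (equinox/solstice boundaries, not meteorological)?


Date: April 14
Astronomical Spring (approx.; exact equinox/solstice day varies by year): March 20 to June 20
April 14 falls within the Spring window

Spring


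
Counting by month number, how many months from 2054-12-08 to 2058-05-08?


From December 2054 to May 2058
4 years * 12 = 48 months, minus 7 months = 41

41 months


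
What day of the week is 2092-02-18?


Date: February 18, 2092
Anchor: Jan 1, 2092. With p = 2092 - 1 = 2091: (p + p//4 - p//100 + p//400) mod 7 = (2091 + 522 - 20 + 5) mod 7 = 2598 mod 7 = 1 -> Tuesday (Mon=0 ... Sun=6)
Days before February (Jan): 31; offset = 31 + 18 - 1 = 48
Weekday index = (1 + 48) mod 7 = 0

Day of the week: Monday


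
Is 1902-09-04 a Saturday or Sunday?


Anchor: Jan 1, 1902. With p = 1902 - 1 = 1901: (p + p//4 - p//100 + p//400) mod 7 = (1901 + 475 - 19 + 4) mod 7 = 2361 mod 7 = 2 -> Wednesday (Mon=0 ... Sun=6)
Day of year: 247; offset = 246
Weekday index = (2 + 246) mod 7 = 3 -> Thursday
Weekend days: Saturday, Sunday

No


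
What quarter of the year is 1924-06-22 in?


Month: June (month 6)
Q1: Jan-Mar, Q2: Apr-Jun, Q3: Jul-Sep, Q4: Oct-Dec

Q2


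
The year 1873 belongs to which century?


Century = (year - 1) // 100 + 1
= (1873 - 1) // 100 + 1
= 1872 // 100 + 1
= 18 + 1

19th century


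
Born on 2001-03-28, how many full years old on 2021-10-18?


Birth: 2001-03-28
Reference: 2021-10-18
Year difference: 2021 - 2001 = 20

20 years old


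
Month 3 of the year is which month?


Month 3 of 12

March


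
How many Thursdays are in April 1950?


April 1950 has 30 days
Anchor: Jan 1, 1950. With p = 1950 - 1 = 1949: (p + p//4 - p//100 + p//400) mod 7 = (1949 + 487 - 19 + 4) mod 7 = 2421 mod 7 = 6 -> Sunday (Mon=0 ... Sun=6)
Days before April (Jan-Mar): 90; April 1 index = (6 + 90) mod 7 = 5 -> Saturday
First Thursday is April 6
Thursdays: 6, 13, 20, 27

4 Thursdays


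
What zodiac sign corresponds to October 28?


Date: October 28
Conventional tropical zodiac dates: Scorpio from October 23 onward; Sagittarius starts November 22
October 28 falls within the Scorpio range

Scorpio


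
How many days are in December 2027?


December 2027

31 days


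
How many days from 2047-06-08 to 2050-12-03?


From 2047-06-08 to 2050-12-03
2047-06-08: days before June = 31 + 28 + 31 + 30 + 31 = 151 (2047 is not a leap year); day of year = 151 + 8 = 159
2050-12-03: days before December = 31 + 28 + 31 + 30 + 31 + 30 + 31 + 31 + 30 + 31 + 30 = 334 (2050 is not a leap year); day of year = 334 + 3 = 337
Rest of 2047: 365 - 159 = 206
Full years 2048 (366), 2049 (365): 731
Total = 206 + 731 + 337 = 1274

1274 days


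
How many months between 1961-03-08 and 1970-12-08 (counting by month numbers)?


From March 1961 to December 1970
9 years * 12 = 108 months, plus 9 months = 117

117 months


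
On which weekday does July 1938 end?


July 1938 has 31 days
Anchor: Jan 1, 1938. With p = 1938 - 1 = 1937: (p + p//4 - p//100 + p//400) mod 7 = (1937 + 484 - 19 + 4) mod 7 = 2406 mod 7 = 5 -> Saturday (Mon=0 ... Sun=6)
Days before July (Jan-Jun): 181; July 1 index = (5 + 181) mod 7 = 4 -> Friday
Last day offset: 31 - 1 = 30 days
Weekday index = (4 + 30) mod 7 = 6

Sunday, July 31


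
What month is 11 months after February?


February is month 2
2 + 11 = 13; wrap: 13 - 12 = 1

January


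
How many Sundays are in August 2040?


August 2040 has 31 days
Anchor: Jan 1, 2040. With p = 2040 - 1 = 2039: (p + p//4 - p//100 + p//400) mod 7 = (2039 + 509 - 20 + 5) mod 7 = 2533 mod 7 = 6 -> Sunday (Mon=0 ... Sun=6)
Days before August (Jan-Jul): 213; August 1 index = (6 + 213) mod 7 = 2 -> Wednesday
First Sunday is August 5
Sundays: 5, 12, 19, 26

4 Sundays


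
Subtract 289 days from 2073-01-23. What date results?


Start: 2073-01-23, subtract 289 days
Back 23 days from January 23 reaches December 31, 2072 -> 266 left
December 2072 has 31 days -> back to November 30, 2072 -> 235 left
November 2072 has 30 days -> back to October 31, 2072 -> 205 left
October 2072 has 31 days -> back to September 30, 2072 -> 174 left
September 2072 has 30 days -> back to August 31, 2072 -> 144 left
August 2072 has 31 days -> back to July 31, 2072 -> 113 left
July 2072 has 31 days -> back to June 30, 2072 -> 82 left
June 2072 has 30 days -> back to May 31, 2072 -> 52 left
May 2072 has 31 days -> back to April 30, 2072 -> 21 left
April 2072: 30 - 21 = 9 -> lands on April 9

Result: 2072-04-09


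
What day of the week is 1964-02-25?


Date: February 25, 1964
Anchor: Jan 1, 1964. With p = 1964 - 1 = 1963: (p + p//4 - p//100 + p//400) mod 7 = (1963 + 490 - 19 + 4) mod 7 = 2438 mod 7 = 2 -> Wednesday (Mon=0 ... Sun=6)
Days before February (Jan): 31; offset = 31 + 25 - 1 = 55
Weekday index = (2 + 55) mod 7 = 1

Day of the week: Tuesday


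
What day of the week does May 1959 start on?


Target: May 1, 1959
Anchor: Jan 1, 1959. With p = 1959 - 1 = 1958: (p + p//4 - p//100 + p//400) mod 7 = (1958 + 489 - 19 + 4) mod 7 = 2432 mod 7 = 3 -> Thursday (Mon=0 ... Sun=6)
Days before May (Jan-Apr): 120 days
Weekday index = (3 + 120) mod 7 = 4

Friday


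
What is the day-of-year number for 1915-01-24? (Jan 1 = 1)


Date: January 24, 1915
No months before January
Plus 24 days in January

Day of year: 24
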